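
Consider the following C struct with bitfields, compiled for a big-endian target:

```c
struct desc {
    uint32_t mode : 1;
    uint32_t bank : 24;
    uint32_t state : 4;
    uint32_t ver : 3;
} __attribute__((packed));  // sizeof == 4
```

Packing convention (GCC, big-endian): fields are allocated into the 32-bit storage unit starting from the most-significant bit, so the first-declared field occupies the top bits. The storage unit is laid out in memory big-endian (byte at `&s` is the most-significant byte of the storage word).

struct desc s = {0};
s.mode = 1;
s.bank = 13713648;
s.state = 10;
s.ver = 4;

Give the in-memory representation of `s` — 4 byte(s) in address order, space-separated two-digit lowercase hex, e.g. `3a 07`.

[31+:1] mode=1 & 0x1 = 0x1; word=0x80000000
[7+:24] bank=13713648 & 0xffffff = 0xd140f0; word=0xe8a07800
[3+:4] state=10 & 0xf = 0xa; word=0xe8a07850
[0+:3] ver=4 & 0x7 = 0x4; word=0xe8a07854
word = 0xe8a07854 → big-endian bytes:
  [0]=0xe8  [1]=0xa0  [2]=0x78  [3]=0x54

e8 a0 78 54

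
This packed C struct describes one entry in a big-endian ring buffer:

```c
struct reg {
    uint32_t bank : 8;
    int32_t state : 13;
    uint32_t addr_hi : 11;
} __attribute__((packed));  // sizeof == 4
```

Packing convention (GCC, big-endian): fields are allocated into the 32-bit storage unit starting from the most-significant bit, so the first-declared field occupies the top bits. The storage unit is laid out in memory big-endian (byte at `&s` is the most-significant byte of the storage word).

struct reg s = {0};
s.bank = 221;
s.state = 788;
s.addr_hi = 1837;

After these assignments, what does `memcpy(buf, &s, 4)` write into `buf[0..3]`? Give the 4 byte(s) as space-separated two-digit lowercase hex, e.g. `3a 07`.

[24+:8] bank=221 & 0xff = 0xdd; word=0xdd000000
[11+:13] state=788 & 0x1fff = 0x314; word=0xdd18a000
[0+:11] addr_hi=1837 & 0x7ff = 0x72d; word=0xdd18a72d
word = 0xdd18a72d → big-endian bytes:
  [0]=0xdd  [1]=0x18  [2]=0xa7  [3]=0x2d

dd 18 a7 2d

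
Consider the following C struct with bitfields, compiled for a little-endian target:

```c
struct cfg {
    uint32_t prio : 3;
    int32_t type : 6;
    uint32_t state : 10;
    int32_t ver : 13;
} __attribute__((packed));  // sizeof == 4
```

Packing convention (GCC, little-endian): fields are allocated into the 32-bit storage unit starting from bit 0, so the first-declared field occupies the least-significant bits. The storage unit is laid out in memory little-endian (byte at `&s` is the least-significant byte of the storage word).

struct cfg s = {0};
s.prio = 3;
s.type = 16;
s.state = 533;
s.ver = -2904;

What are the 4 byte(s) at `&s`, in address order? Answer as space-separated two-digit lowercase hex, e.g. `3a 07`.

[0+:3] prio=3 & 0x7 = 0x3; word=0x00000003
[3+:6] type=16 & 0x3f = 0x10; word=0x00000083
[9+:10] state=533 & 0x3ff = 0x215; word=0x00042a83
[19+:13] ver=-2904 & 0x1fff = 0x14a8; word=0xa5442a83
word = 0xa5442a83 → little-endian bytes:
  [0]=0x83  [1]=0x2a  [2]=0x44  [3]=0xa5

83 2a 44 a5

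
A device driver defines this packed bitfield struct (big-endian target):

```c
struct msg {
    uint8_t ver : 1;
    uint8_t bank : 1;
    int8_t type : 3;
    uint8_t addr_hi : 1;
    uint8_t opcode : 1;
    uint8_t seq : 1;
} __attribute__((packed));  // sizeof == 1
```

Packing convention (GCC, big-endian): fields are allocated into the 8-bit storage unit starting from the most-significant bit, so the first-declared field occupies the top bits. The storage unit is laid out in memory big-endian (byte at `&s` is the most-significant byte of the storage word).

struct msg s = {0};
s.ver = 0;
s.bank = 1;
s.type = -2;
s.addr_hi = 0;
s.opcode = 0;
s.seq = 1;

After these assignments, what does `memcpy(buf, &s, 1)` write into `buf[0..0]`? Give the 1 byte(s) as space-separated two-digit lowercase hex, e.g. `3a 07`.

ver:1 = 0 → 0x0 << 7 → word 0x00
bank:1 = 1 → 0x1 << 6 → word 0x40
type:3 = -2 → 0x6 << 3 → word 0x70
addr_hi:1 = 0 → 0x0 << 2 → word 0x70
opcode:1 = 0 → 0x0 << 1 → word 0x70
seq:1 = 1 → 0x1 << 0 → word 0x71
word = 0x71 → big-endian bytes:
  [0]=0x71

71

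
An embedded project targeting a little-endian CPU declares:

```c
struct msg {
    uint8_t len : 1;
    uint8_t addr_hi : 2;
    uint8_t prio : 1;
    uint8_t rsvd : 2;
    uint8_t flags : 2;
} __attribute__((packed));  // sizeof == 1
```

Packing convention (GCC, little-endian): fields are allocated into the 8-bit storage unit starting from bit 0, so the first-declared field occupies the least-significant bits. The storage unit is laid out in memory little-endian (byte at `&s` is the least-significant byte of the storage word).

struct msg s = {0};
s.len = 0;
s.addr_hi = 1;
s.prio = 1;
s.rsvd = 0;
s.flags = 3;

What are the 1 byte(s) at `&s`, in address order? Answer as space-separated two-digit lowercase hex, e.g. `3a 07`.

ca

len (1b) val=0 bits=0x0 at bit 0: 0x00
addr_hi (2b) val=1 bits=0x1 at bit 1: 0x02
prio (1b) val=1 bits=0x1 at bit 3: 0x0a
rsvd (2b) val=0 bits=0x0 at bit 4: 0x0a
flags (2b) val=3 bits=0x3 at bit 6: 0xca
word = 0xca → little-endian bytes:
  [0]=0xca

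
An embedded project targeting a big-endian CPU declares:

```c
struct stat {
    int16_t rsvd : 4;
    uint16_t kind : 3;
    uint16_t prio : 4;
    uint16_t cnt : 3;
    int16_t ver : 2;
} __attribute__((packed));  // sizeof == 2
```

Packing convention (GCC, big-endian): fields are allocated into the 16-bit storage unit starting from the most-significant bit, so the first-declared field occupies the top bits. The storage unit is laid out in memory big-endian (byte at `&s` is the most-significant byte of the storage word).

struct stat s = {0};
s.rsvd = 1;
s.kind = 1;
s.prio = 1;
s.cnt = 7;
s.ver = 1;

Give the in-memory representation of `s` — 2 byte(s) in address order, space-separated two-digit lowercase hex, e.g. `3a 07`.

12 3d

rsvd (4b) val=1 bits=0x1 at bit 12: 0x1000
kind (3b) val=1 bits=0x1 at bit 9: 0x1200
prio (4b) val=1 bits=0x1 at bit 5: 0x1220
cnt (3b) val=7 bits=0x7 at bit 2: 0x123c
ver (2b) val=1 bits=0x1 at bit 0: 0x123d
word = 0x123d → big-endian bytes:
  [0]=0x12  [1]=0x3d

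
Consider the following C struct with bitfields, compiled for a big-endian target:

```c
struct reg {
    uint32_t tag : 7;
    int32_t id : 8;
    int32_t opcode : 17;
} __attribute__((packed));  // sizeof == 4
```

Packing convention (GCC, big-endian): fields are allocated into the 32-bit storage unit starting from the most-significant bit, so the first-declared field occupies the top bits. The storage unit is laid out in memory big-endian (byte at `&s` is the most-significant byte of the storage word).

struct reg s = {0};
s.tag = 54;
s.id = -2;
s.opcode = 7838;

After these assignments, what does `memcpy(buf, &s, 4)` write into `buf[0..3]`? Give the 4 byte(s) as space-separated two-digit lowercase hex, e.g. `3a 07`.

[25+:7] tag=54 & 0x7f = 0x36; word=0x6c000000
[17+:8] id=-2 & 0xff = 0xfe; word=0x6dfc0000
[0+:17] opcode=7838 & 0x1ffff = 0x1e9e; word=0x6dfc1e9e
word = 0x6dfc1e9e → big-endian bytes:
  [0]=0x6d  [1]=0xfc  [2]=0x1e  [3]=0x9e

6d fc 1e 9e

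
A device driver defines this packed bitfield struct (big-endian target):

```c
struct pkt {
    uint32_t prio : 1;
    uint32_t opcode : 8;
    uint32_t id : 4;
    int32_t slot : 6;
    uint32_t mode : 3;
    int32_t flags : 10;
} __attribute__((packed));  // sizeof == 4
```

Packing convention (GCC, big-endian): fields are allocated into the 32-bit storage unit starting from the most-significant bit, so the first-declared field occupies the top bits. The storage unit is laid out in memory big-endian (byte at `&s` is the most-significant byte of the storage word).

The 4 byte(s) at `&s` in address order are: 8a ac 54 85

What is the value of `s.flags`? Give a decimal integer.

[0]=0x8a [1]=0xac [2]=0x54 [3]=0x85 (big-endian) → word 0x8aac5485
prio:1 @ bit 31 → (0x8aac5485>>31)&0x1 = 0x1
opcode:8 @ bit 23 → (0x8aac5485>>23)&0xff = 0x15
id:4 @ bit 19 → (0x8aac5485>>19)&0xf = 0x5
slot:6 @ bit 13 → (0x8aac5485>>13)&0x3f = 0x22
mode:3 @ bit 10 → (0x8aac5485>>10)&0x7 = 0x5
flags:10 @ bit 0 → (0x8aac5485>>0)&0x3ff = 0x85  ←
flags signed 10b, MSB=0: value = 133

133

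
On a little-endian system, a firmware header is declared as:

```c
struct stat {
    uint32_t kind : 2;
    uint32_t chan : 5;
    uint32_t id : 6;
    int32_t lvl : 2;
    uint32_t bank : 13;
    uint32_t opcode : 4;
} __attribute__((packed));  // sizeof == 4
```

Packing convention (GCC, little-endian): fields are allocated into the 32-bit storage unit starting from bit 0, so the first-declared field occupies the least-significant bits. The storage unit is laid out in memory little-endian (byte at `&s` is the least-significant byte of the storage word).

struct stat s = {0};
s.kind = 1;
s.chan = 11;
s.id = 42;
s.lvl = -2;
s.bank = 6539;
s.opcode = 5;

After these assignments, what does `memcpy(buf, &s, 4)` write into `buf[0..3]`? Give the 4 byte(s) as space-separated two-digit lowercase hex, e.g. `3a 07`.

2d d5 c5 5c

[0+:2] kind=1 & 0x3 = 0x1; word=0x00000001
[2+:5] chan=11 & 0x1f = 0xb; word=0x0000002d
[7+:6] id=42 & 0x3f = 0x2a; word=0x0000152d
[13+:2] lvl=-2 & 0x3 = 0x2; word=0x0000552d
[15+:13] bank=6539 & 0x1fff = 0x198b; word=0x0cc5d52d
[28+:4] opcode=5 & 0xf = 0x5; word=0x5cc5d52d
word = 0x5cc5d52d → little-endian bytes:
  [0]=0x2d  [1]=0xd5  [2]=0xc5  [3]=0x5c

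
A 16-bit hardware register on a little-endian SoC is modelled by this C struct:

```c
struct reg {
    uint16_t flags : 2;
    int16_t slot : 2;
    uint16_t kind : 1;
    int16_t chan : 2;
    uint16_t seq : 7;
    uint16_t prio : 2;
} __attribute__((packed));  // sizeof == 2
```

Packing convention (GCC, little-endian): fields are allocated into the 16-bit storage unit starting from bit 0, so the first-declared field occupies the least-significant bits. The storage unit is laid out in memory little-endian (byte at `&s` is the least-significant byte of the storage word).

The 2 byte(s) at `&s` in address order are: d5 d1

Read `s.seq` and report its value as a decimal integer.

35

[0]=0xd5 [1]=0xd1 (little-endian) → word 0xd1d5
flags:2 @ bit 0 → (0xd1d5>>0)&0x3 = 0x1
slot:2 @ bit 2 → (0xd1d5>>2)&0x3 = 0x1
kind:1 @ bit 4 → (0xd1d5>>4)&0x1 = 0x1
chan:2 @ bit 5 → (0xd1d5>>5)&0x3 = 0x2
seq:7 @ bit 7 → (0xd1d5>>7)&0x7f = 0x23  ←
prio:2 @ bit 14 → (0xd1d5>>14)&0x3 = 0x3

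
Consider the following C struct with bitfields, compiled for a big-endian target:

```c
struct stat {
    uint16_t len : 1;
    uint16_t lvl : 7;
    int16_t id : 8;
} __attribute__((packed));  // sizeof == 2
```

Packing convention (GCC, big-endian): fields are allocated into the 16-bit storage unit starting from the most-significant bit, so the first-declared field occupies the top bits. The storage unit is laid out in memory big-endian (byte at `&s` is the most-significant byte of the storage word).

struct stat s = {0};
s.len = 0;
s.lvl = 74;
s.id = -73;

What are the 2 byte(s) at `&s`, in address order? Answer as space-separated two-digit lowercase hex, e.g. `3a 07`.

[15+:1] len=0 & 0x1 = 0x0; word=0x0000
[8+:7] lvl=74 & 0x7f = 0x4a; word=0x4a00
[0+:8] id=-73 & 0xff = 0xb7; word=0x4ab7
word = 0x4ab7 → big-endian bytes:
  [0]=0x4a  [1]=0xb7

4a b7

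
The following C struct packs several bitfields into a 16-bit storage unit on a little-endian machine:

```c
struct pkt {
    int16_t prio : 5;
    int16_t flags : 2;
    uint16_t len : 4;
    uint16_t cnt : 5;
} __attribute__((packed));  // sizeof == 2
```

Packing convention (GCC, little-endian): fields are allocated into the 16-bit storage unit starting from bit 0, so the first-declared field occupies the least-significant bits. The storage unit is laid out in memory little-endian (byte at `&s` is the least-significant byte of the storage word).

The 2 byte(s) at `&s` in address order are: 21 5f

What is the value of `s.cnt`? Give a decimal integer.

11

[0]=0x21 [1]=0x5f (little-endian) → word 0x5f21
prio:5 @ bit 0 → (0x5f21>>0)&0x1f = 0x1
flags:2 @ bit 5 → (0x5f21>>5)&0x3 = 0x1
len:4 @ bit 7 → (0x5f21>>7)&0xf = 0xe
cnt:5 @ bit 11 → (0x5f21>>11)&0x1f = 0xb  ←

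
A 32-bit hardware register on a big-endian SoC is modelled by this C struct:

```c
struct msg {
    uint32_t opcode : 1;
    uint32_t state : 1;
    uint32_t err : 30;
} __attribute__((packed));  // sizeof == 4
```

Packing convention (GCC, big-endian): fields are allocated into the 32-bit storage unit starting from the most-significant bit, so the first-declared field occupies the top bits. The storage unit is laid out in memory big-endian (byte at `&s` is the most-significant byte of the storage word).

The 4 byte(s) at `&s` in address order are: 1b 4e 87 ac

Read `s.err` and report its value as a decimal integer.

[0]=0x1b [1]=0x4e [2]=0x87 [3]=0xac (big-endian) → word 0x1b4e87ac
opcode [31+:1] = (word>>31) & 0x1 = 0
state [30+:1] = (word>>30) & 0x1 = 0
err [0+:30] = (word>>0) & 0x3fffffff = 458131372  ←

458131372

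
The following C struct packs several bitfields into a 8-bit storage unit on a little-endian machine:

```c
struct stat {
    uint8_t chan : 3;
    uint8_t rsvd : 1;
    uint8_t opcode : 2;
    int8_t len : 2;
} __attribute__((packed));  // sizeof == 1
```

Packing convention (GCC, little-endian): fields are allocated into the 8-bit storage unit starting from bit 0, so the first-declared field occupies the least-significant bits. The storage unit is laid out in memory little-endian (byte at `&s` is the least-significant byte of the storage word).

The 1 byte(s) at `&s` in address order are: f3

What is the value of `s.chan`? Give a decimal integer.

3

[0]=0xf3 (little-endian) → word 0xf3
chan:3 @ bit 0 → (0xf3>>0)&0x7 = 0x3  ←
rsvd:1 @ bit 3 → (0xf3>>3)&0x1 = 0x0
opcode:2 @ bit 4 → (0xf3>>4)&0x3 = 0x3
len:2 @ bit 6 → (0xf3>>6)&0x3 = 0x3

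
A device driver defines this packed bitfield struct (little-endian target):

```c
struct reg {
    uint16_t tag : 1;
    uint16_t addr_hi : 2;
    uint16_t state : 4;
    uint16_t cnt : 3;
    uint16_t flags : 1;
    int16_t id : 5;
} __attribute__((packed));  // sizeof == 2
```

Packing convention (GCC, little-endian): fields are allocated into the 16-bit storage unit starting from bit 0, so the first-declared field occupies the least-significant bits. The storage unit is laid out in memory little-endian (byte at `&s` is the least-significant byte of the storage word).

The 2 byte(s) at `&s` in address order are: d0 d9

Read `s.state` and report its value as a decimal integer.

10

[0]=0xd0 [1]=0xd9 (little-endian) → word 0xd9d0
tag:1 @ bit 0 → (0xd9d0>>0)&0x1 = 0x0
addr_hi:2 @ bit 1 → (0xd9d0>>1)&0x3 = 0x0
state:4 @ bit 3 → (0xd9d0>>3)&0xf = 0xa  ←
cnt:3 @ bit 7 → (0xd9d0>>7)&0x7 = 0x3
flags:1 @ bit 10 → (0xd9d0>>10)&0x1 = 0x0
id:5 @ bit 11 → (0xd9d0>>11)&0x1f = 0x1b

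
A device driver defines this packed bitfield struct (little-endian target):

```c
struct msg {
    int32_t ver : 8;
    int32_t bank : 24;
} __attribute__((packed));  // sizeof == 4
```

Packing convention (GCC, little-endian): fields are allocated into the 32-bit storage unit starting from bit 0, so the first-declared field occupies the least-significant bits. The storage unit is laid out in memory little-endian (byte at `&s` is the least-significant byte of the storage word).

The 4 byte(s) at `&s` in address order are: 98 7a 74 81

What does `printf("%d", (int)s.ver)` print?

-104

[0]=0x98 [1]=0x7a [2]=0x74 [3]=0x81 (little-endian) → word 0x81747a98
ver:8 @ bit 0 → (0x81747a98>>0)&0xff = 0x98  ←
bank:24 @ bit 8 → (0x81747a98>>8)&0xffffff = 0x81747a
ver signed 8b, MSB=1: 152 - 256 = -104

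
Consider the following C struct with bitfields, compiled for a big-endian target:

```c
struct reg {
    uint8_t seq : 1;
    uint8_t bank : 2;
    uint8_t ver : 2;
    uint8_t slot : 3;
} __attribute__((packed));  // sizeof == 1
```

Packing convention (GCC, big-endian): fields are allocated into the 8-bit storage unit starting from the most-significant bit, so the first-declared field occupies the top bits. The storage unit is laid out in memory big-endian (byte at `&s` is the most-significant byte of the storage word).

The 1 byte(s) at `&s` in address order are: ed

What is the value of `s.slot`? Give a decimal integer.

[0]=0xed (big-endian) → word 0xed
seq:1 @ bit 7 → (0xed>>7)&0x1 = 0x1
bank:2 @ bit 5 → (0xed>>5)&0x3 = 0x3
ver:2 @ bit 3 → (0xed>>3)&0x3 = 0x1
slot:3 @ bit 0 → (0xed>>0)&0x7 = 0x5  ←

5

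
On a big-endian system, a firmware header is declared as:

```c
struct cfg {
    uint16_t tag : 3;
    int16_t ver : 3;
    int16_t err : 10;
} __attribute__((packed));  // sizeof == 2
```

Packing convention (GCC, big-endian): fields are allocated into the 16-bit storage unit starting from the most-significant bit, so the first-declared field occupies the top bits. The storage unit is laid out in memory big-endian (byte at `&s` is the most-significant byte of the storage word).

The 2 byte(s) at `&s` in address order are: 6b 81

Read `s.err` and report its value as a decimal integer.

[0]=0x6b [1]=0x81 (big-endian) → word 0x6b81
tag [13+:3] = (word>>13) & 0x7 = 3
ver [10+:3] = (word>>10) & 0x7 = 2
err [0+:10] = (word>>0) & 0x3ff = 897  ←
err signed 10b, MSB=1: 897 - 1024 = -127

-127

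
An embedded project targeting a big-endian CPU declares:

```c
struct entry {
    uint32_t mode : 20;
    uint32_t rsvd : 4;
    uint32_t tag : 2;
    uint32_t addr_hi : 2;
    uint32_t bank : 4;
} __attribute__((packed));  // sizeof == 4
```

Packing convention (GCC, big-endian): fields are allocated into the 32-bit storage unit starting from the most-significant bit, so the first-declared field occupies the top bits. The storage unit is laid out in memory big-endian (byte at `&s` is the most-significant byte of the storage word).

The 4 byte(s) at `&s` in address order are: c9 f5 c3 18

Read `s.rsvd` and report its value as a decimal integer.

3

[0]=0xc9 [1]=0xf5 [2]=0xc3 [3]=0x18 (big-endian) → word 0xc9f5c318
mode [12+:20] = (word>>12) & 0xfffff = 827228
rsvd [8+:4] = (word>>8) & 0xf = 3  ←
tag [6+:2] = (word>>6) & 0x3 = 0
addr_hi [4+:2] = (word>>4) & 0x3 = 1
bank [0+:4] = (word>>0) & 0xf = 8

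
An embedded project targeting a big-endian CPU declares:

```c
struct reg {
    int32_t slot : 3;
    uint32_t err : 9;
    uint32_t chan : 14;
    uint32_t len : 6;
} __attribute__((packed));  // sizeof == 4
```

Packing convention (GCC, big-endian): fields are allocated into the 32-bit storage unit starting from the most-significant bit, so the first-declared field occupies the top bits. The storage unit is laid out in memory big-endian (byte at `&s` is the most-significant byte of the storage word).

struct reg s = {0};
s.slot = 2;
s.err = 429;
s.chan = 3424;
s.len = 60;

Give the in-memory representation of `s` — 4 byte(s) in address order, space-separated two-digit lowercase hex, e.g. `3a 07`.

5a d3 58 3c

slot:3 = 2 → 0x2 << 29 → word 0x40000000
err:9 = 429 → 0x1ad << 20 → word 0x5ad00000
chan:14 = 3424 → 0xd60 << 6 → word 0x5ad35800
len:6 = 60 → 0x3c << 0 → word 0x5ad3583c
word = 0x5ad3583c → big-endian bytes:
  [0]=0x5a  [1]=0xd3  [2]=0x58  [3]=0x3c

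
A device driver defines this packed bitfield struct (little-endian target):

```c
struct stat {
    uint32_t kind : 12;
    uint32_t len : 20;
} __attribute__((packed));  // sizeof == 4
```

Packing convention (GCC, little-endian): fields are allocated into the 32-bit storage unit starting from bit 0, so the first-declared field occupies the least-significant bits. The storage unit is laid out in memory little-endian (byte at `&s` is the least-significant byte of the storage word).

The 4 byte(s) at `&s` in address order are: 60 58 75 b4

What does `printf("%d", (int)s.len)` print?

[0]=0x60 [1]=0x58 [2]=0x75 [3]=0xb4 (little-endian) → word 0xb4755860
kind:12 @ bit 0 → (0xb4755860>>0)&0xfff = 0x860
len:20 @ bit 12 → (0xb4755860>>12)&0xfffff = 0xb4755  ←

739157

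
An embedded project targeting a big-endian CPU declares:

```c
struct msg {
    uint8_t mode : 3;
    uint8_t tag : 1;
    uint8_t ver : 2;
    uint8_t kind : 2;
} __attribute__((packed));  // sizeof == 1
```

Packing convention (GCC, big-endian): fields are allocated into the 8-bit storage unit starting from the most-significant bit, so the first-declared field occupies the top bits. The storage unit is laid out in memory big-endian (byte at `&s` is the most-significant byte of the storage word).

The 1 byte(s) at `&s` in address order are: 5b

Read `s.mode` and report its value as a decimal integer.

2

[0]=0x5b (big-endian) → word 0x5b
mode:3 @ bit 5 → (0x5b>>5)&0x7 = 0x2  ←
tag:1 @ bit 4 → (0x5b>>4)&0x1 = 0x1
ver:2 @ bit 2 → (0x5b>>2)&0x3 = 0x2
kind:2 @ bit 0 → (0x5b>>0)&0x3 = 0x3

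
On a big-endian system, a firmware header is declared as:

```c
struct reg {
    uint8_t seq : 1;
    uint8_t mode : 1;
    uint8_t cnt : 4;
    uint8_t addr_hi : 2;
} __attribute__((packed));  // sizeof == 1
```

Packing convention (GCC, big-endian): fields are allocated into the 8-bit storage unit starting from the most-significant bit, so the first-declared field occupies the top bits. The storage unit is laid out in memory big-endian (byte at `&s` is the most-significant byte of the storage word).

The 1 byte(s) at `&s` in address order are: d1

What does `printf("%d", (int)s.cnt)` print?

4

[0]=0xd1 (big-endian) → word 0xd1
seq [7+:1] = (word>>7) & 0x1 = 1
mode [6+:1] = (word>>6) & 0x1 = 1
cnt [2+:4] = (word>>2) & 0xf = 4  ←
addr_hi [0+:2] = (word>>0) & 0x3 = 1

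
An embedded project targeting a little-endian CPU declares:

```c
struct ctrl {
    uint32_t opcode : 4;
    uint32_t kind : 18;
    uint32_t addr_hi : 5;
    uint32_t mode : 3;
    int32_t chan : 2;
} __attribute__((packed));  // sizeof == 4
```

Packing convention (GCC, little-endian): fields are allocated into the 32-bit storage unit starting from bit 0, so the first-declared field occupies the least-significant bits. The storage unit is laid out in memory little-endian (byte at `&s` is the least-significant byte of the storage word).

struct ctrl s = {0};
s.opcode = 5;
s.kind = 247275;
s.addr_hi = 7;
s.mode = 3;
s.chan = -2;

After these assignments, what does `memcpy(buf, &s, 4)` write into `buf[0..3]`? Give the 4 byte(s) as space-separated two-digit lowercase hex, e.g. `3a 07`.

b5 5e fc 99

opcode:4 = 5 → 0x5 << 0 → word 0x00000005
kind:18 = 247275 → 0x3c5eb << 4 → word 0x003c5eb5
addr_hi:5 = 7 → 0x7 << 22 → word 0x01fc5eb5
mode:3 = 3 → 0x3 << 27 → word 0x19fc5eb5
chan:2 = -2 → 0x2 << 30 → word 0x99fc5eb5
word = 0x99fc5eb5 → little-endian bytes:
  [0]=0xb5  [1]=0x5e  [2]=0xfc  [3]=0x99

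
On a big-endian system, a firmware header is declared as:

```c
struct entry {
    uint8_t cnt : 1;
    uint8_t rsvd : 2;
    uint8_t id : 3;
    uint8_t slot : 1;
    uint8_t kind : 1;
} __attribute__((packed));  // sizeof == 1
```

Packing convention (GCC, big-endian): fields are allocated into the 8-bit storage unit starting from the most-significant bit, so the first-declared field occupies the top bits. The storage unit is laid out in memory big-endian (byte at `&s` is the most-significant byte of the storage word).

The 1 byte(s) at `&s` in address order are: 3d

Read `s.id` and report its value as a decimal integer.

[0]=0x3d (big-endian) → word 0x3d
cnt [7+:1] = (word>>7) & 0x1 = 0
rsvd [5+:2] = (word>>5) & 0x3 = 1
id [2+:3] = (word>>2) & 0x7 = 7  ←
slot [1+:1] = (word>>1) & 0x1 = 0
kind [0+:1] = (word>>0) & 0x1 = 1

7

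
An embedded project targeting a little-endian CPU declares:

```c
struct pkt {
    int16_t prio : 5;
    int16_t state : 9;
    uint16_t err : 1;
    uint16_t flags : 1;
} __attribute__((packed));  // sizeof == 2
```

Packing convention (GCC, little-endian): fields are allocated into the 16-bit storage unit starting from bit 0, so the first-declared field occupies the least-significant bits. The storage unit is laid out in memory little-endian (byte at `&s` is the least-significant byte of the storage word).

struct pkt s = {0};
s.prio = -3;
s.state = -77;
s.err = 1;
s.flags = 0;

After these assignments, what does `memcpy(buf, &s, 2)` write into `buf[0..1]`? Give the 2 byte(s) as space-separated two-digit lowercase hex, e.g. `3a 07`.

7d 76

prio:5 = -3 → 0x1d << 0 → word 0x001d
state:9 = -77 → 0x1b3 << 5 → word 0x367d
err:1 = 1 → 0x1 << 14 → word 0x767d
flags:1 = 0 → 0x0 << 15 → word 0x767d
word = 0x767d → little-endian bytes:
  [0]=0x7d  [1]=0x76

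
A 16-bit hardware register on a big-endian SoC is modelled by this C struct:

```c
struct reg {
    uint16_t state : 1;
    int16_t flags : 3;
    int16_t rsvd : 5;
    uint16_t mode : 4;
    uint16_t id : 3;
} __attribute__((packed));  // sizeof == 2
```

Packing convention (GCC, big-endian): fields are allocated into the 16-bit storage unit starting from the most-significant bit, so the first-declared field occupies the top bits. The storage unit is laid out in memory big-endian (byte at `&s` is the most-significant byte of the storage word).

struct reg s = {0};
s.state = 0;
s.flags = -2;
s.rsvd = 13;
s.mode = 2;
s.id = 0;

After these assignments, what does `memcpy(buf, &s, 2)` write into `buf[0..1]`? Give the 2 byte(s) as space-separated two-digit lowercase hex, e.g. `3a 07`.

66 90

[15+:1] state=0 & 0x1 = 0x0; word=0x0000
[12+:3] flags=-2 & 0x7 = 0x6; word=0x6000
[7+:5] rsvd=13 & 0x1f = 0xd; word=0x6680
[3+:4] mode=2 & 0xf = 0x2; word=0x6690
[0+:3] id=0 & 0x7 = 0x0; word=0x6690
word = 0x6690 → big-endian bytes:
  [0]=0x66  [1]=0x90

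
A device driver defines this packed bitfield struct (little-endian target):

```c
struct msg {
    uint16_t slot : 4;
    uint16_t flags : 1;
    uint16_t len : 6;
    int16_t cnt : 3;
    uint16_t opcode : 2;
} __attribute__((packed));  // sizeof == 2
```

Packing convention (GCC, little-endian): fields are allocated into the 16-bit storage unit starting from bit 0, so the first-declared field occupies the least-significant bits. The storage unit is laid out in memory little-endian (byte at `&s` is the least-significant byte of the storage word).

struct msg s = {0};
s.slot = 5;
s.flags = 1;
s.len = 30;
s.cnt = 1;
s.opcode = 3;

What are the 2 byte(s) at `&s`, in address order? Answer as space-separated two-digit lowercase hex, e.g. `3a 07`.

d5 cb

slot:4 = 5 → 0x5 << 0 → word 0x0005
flags:1 = 1 → 0x1 << 4 → word 0x0015
len:6 = 30 → 0x1e << 5 → word 0x03d5
cnt:3 = 1 → 0x1 << 11 → word 0x0bd5
opcode:2 = 3 → 0x3 << 14 → word 0xcbd5
word = 0xcbd5 → little-endian bytes:
  [0]=0xd5  [1]=0xcb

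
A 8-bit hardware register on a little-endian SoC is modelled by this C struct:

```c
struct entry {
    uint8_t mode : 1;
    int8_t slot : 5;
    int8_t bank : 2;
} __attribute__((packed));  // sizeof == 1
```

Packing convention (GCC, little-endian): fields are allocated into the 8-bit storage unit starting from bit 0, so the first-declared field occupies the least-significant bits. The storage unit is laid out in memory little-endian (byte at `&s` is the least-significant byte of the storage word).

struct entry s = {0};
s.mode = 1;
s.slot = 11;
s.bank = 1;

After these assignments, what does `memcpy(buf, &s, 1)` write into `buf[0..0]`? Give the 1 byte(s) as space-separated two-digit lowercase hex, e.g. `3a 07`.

57

mode (1b) val=1 bits=0x1 at bit 0: 0x01
slot (5b) val=11 bits=0xb at bit 1: 0x17
bank (2b) val=1 bits=0x1 at bit 6: 0x57
word = 0x57 → little-endian bytes:
  [0]=0x57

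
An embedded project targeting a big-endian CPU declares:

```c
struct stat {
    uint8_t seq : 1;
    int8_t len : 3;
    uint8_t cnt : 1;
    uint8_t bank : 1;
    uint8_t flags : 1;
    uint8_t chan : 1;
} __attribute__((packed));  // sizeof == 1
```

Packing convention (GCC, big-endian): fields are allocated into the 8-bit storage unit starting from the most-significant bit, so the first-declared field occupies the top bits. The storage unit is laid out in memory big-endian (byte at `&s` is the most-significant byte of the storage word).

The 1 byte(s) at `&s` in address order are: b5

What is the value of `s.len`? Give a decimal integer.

3

[0]=0xb5 (big-endian) → word 0xb5
seq:1 @ bit 7 → (0xb5>>7)&0x1 = 0x1
len:3 @ bit 4 → (0xb5>>4)&0x7 = 0x3  ←
cnt:1 @ bit 3 → (0xb5>>3)&0x1 = 0x0
bank:1 @ bit 2 → (0xb5>>2)&0x1 = 0x1
flags:1 @ bit 1 → (0xb5>>1)&0x1 = 0x0
chan:1 @ bit 0 → (0xb5>>0)&0x1 = 0x1
len signed 3b, MSB=0: value = 3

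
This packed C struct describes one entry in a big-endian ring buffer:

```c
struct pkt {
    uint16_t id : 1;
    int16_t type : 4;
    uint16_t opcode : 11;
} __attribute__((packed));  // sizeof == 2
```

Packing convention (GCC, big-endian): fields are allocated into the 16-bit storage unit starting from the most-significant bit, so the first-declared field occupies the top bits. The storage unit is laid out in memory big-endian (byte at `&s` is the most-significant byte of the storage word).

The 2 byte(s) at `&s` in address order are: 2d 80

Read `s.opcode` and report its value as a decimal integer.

1408

[0]=0x2d [1]=0x80 (big-endian) → word 0x2d80
id [15+:1] = (word>>15) & 0x1 = 0
type [11+:4] = (word>>11) & 0xf = 5
opcode [0+:11] = (word>>0) & 0x7ff = 1408  ←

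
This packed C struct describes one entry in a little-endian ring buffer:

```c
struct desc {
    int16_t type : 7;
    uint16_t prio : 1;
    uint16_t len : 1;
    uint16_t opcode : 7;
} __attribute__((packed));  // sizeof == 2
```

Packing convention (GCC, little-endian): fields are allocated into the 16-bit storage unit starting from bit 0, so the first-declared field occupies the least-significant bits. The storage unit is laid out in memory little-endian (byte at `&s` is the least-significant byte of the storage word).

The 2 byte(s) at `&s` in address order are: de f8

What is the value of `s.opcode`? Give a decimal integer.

[0]=0xde [1]=0xf8 (little-endian) → word 0xf8de
type:7 @ bit 0 → (0xf8de>>0)&0x7f = 0x5e
prio:1 @ bit 7 → (0xf8de>>7)&0x1 = 0x1
len:1 @ bit 8 → (0xf8de>>8)&0x1 = 0x0
opcode:7 @ bit 9 → (0xf8de>>9)&0x7f = 0x7c  ←

124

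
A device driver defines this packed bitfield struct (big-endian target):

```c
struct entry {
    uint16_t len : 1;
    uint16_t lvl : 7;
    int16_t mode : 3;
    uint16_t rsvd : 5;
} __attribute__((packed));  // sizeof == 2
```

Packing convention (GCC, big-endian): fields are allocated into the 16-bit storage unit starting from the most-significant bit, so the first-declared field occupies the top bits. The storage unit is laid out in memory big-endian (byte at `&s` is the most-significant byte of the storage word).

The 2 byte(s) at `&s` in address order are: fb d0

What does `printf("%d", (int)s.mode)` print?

-2

[0]=0xfb [1]=0xd0 (big-endian) → word 0xfbd0
len:1 @ bit 15 → (0xfbd0>>15)&0x1 = 0x1
lvl:7 @ bit 8 → (0xfbd0>>8)&0x7f = 0x7b
mode:3 @ bit 5 → (0xfbd0>>5)&0x7 = 0x6  ←
rsvd:5 @ bit 0 → (0xfbd0>>0)&0x1f = 0x10
mode signed 3b, MSB=1: 6 - 8 = -2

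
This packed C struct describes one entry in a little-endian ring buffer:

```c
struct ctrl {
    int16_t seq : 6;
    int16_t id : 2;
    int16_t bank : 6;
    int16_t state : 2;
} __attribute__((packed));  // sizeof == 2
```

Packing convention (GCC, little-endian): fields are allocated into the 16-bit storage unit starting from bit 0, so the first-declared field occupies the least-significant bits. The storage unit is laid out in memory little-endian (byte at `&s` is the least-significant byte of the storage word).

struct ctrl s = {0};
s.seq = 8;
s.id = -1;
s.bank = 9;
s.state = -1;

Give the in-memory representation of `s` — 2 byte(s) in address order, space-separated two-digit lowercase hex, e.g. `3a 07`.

c8 c9

seq:6 = 8 → 0x8 << 0 → word 0x0008
id:2 = -1 → 0x3 << 6 → word 0x00c8
bank:6 = 9 → 0x9 << 8 → word 0x09c8
state:2 = -1 → 0x3 << 14 → word 0xc9c8
word = 0xc9c8 → little-endian bytes:
  [0]=0xc8  [1]=0xc9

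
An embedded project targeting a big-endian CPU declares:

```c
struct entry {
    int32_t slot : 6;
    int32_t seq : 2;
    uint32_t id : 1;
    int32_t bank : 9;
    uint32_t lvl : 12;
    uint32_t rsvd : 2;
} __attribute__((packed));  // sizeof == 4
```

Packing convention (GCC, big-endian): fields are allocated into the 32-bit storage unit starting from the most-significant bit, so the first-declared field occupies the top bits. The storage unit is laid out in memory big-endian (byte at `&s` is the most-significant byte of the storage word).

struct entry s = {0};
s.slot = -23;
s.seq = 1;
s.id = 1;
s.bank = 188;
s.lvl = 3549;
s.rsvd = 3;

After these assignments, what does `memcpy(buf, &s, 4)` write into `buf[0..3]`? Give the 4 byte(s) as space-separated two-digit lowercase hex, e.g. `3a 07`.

slot (6b) val=-23 bits=0x29 at bit 26: 0xa4000000
seq (2b) val=1 bits=0x1 at bit 24: 0xa5000000
id (1b) val=1 bits=0x1 at bit 23: 0xa5800000
bank (9b) val=188 bits=0xbc at bit 14: 0xa5af0000
lvl (12b) val=3549 bits=0xddd at bit 2: 0xa5af3774
rsvd (2b) val=3 bits=0x3 at bit 0: 0xa5af3777
word = 0xa5af3777 → big-endian bytes:
  [0]=0xa5  [1]=0xaf  [2]=0x37  [3]=0x77

a5 af 37 77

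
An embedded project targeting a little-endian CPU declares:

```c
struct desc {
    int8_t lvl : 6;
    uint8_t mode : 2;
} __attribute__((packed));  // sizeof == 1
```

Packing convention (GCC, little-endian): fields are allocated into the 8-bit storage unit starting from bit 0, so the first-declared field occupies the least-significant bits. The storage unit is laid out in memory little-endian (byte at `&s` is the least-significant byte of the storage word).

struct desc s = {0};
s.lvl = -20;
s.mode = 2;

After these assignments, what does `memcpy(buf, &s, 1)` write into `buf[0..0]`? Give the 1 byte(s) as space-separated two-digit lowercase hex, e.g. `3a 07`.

lvl:6 = -20 → 0x2c << 0 → word 0x2c
mode:2 = 2 → 0x2 << 6 → word 0xac
word = 0xac → little-endian bytes:
  [0]=0xac

ac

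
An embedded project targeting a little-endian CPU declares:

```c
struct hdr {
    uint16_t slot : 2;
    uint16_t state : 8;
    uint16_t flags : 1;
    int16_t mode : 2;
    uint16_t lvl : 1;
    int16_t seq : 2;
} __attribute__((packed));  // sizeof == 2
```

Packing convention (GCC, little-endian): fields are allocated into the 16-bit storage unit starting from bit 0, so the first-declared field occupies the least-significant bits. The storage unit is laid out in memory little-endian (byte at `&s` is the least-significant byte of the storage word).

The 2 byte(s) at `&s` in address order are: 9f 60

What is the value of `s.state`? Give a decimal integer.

[0]=0x9f [1]=0x60 (little-endian) → word 0x609f
slot [0+:2] = (word>>0) & 0x3 = 3
state [2+:8] = (word>>2) & 0xff = 39  ←
flags [10+:1] = (word>>10) & 0x1 = 0
mode [11+:2] = (word>>11) & 0x3 = 0
lvl [13+:1] = (word>>13) & 0x1 = 1
seq [14+:2] = (word>>14) & 0x3 = 1

39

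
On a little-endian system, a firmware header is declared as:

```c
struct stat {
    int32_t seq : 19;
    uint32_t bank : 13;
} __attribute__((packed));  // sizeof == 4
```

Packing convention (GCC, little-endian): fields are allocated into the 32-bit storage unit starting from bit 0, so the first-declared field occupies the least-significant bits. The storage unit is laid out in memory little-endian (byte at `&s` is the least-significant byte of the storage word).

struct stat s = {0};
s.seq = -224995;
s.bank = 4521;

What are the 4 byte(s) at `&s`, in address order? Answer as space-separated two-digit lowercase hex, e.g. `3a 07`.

1d 91 4c 8d

[0+:19] seq=-224995 & 0x7ffff = 0x4911d; word=0x0004911d
[19+:13] bank=4521 & 0x1fff = 0x11a9; word=0x8d4c911d
word = 0x8d4c911d → little-endian bytes:
  [0]=0x1d  [1]=0x91  [2]=0x4c  [3]=0x8d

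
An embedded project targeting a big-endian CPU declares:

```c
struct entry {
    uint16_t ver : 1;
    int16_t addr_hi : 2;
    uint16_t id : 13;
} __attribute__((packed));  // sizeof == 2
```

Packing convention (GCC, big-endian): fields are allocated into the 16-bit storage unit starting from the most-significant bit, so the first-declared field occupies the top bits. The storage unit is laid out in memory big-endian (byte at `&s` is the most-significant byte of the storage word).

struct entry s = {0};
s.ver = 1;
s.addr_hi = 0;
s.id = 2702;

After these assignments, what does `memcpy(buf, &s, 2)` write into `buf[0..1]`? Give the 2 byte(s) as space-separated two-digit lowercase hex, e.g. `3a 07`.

ver (1b) val=1 bits=0x1 at bit 15: 0x8000
addr_hi (2b) val=0 bits=0x0 at bit 13: 0x8000
id (13b) val=2702 bits=0xa8e at bit 0: 0x8a8e
word = 0x8a8e → big-endian bytes:
  [0]=0x8a  [1]=0x8e

8a 8e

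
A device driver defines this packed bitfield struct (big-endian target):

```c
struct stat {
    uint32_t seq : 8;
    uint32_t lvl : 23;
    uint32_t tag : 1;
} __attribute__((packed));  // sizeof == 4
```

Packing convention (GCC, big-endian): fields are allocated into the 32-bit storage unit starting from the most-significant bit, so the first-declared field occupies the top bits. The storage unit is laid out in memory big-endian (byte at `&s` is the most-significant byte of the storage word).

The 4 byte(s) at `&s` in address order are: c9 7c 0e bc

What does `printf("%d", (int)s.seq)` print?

[0]=0xc9 [1]=0x7c [2]=0x0e [3]=0xbc (big-endian) → word 0xc97c0ebc
seq:8 @ bit 24 → (0xc97c0ebc>>24)&0xff = 0xc9  ←
lvl:23 @ bit 1 → (0xc97c0ebc>>1)&0x7fffff = 0x3e075e
tag:1 @ bit 0 → (0xc97c0ebc>>0)&0x1 = 0x0

201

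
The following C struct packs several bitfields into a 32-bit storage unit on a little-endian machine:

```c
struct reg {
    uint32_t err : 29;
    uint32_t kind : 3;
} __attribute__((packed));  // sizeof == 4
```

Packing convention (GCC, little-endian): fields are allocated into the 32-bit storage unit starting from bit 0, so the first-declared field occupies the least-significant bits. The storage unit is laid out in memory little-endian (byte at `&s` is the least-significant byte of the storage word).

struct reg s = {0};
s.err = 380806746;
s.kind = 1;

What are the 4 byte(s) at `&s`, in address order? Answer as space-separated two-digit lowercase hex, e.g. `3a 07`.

5a a6 b2 36

err:29 = 380806746 → 0x16b2a65a << 0 → word 0x16b2a65a
kind:3 = 1 → 0x1 << 29 → word 0x36b2a65a
word = 0x36b2a65a → little-endian bytes:
  [0]=0x5a  [1]=0xa6  [2]=0xb2  [3]=0x36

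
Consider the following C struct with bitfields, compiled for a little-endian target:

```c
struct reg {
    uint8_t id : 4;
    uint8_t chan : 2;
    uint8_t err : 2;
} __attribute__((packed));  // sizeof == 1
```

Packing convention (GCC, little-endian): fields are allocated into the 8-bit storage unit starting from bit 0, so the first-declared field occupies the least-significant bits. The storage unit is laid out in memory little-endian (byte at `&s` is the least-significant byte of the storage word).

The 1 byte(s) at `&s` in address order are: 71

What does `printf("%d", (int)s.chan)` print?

3

[0]=0x71 (little-endian) → word 0x71
id:4 @ bit 0 → (0x71>>0)&0xf = 0x1
chan:2 @ bit 4 → (0x71>>4)&0x3 = 0x3  ←
err:2 @ bit 6 → (0x71>>6)&0x3 = 0x1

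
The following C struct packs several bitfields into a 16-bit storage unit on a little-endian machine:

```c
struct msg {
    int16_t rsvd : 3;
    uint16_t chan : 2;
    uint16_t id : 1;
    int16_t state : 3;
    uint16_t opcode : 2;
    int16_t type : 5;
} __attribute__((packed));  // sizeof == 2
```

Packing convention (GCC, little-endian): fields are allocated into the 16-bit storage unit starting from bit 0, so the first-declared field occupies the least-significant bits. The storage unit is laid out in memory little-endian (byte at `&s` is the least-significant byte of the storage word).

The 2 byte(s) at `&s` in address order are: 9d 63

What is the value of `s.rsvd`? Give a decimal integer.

-3

[0]=0x9d [1]=0x63 (little-endian) → word 0x639d
rsvd:3 @ bit 0 → (0x639d>>0)&0x7 = 0x5  ←
chan:2 @ bit 3 → (0x639d>>3)&0x3 = 0x3
id:1 @ bit 5 → (0x639d>>5)&0x1 = 0x0
state:3 @ bit 6 → (0x639d>>6)&0x7 = 0x6
opcode:2 @ bit 9 → (0x639d>>9)&0x3 = 0x1
type:5 @ bit 11 → (0x639d>>11)&0x1f = 0xc
rsvd signed 3b, MSB=1: 5 - 8 = -3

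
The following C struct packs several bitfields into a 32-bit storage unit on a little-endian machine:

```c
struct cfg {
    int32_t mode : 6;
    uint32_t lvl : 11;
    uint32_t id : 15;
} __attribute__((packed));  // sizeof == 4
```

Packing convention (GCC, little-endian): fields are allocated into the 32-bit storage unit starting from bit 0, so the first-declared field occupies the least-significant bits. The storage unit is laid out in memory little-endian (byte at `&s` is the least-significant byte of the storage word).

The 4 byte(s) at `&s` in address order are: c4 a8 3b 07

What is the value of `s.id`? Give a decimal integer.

[0]=0xc4 [1]=0xa8 [2]=0x3b [3]=0x07 (little-endian) → word 0x073ba8c4
mode:6 @ bit 0 → (0x073ba8c4>>0)&0x3f = 0x4
lvl:11 @ bit 6 → (0x073ba8c4>>6)&0x7ff = 0x6a3
id:15 @ bit 17 → (0x073ba8c4>>17)&0x7fff = 0x39d  ←

925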